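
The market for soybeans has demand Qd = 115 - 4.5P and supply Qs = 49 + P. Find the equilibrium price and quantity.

Set Qd = Qs: 115 - 4.5P = 49 + P.
66 = 5.5P, so P* = 12.
Q* = 115 − 4.5(12) = 61.

P* = 12, Q* = 61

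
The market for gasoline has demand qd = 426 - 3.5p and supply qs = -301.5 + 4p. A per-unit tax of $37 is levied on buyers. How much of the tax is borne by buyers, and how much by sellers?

Buyers bear 296/15, sellers bear 259/15

Pre-tax equilibrium: p* = 97, q* = 86.5.
Tax on buyers shifts demand to qd = 426 − 3.5(p + 37) = 296.5 - 3.5p.
296.5 - 3.5p = -301.5 + 4p gives seller price ps = 1196/15; buyers pay pb = 1196/15 + 37 = 1751/15.
New quantity: q = 426 − 3.5(1751/15) = 523/30.
Buyer burden = 1751/15 − 97 = 296/15; seller burden = 97 − 1196/15 = 259/15.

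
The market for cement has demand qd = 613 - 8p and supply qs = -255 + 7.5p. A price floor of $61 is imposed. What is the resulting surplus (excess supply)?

Equilibrium price would be p* = 56, so the floor at 61 binds.
At p = 61: qd = 125, qs = 202.5.
Surplus = 202.5 − 125 = 77.5.

Surplus = 77.5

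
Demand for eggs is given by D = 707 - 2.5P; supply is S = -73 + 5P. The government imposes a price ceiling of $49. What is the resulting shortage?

Equilibrium price would be P* = 104, so the ceiling at 49 binds.
At P = 49: D = 707 − 2.5(49) = 584.5, S = -73 + 5(49) = 172.
Shortage = 584.5 − 172 = 412.5.

Shortage = 412.5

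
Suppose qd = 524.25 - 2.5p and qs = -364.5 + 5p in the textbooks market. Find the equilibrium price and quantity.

p* = 118.5, q* = 228

Set qd = qs: 524.25 - 2.5p = -364.5 + 5p.
888.75 = 7.5p, so p* = 118.5.
q* = 524.25 − 2.5(118.5) = 228.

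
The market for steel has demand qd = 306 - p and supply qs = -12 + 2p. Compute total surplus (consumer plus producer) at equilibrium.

Equilibrium: 306 - p = -12 + 2p gives p* = 106, q* = 200.
Demand choke price: p = 306; supply starts at p = 6.
CS = ½(306 − 106)(200) = 20000; PS = ½(106 − 6)(200) = 10000.

Total surplus = 30000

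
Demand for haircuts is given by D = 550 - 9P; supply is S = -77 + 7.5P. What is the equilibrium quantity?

Set D = S: 550 - 9P = -77 + 7.5P.
627 = 16.5P, so P* = 38.
Q* = 550 − 9(38) = 208.

Q* = 208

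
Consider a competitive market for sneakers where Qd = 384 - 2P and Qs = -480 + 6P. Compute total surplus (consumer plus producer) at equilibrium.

Equilibrium: 384 - 2P = -480 + 6P gives P* = 108, Q* = 168.
Demand choke price: P = 192; supply starts at P = 80.
CS = ½(192 − 108)(168) = 7056; PS = ½(108 − 80)(168) = 2352.

Total surplus = 9408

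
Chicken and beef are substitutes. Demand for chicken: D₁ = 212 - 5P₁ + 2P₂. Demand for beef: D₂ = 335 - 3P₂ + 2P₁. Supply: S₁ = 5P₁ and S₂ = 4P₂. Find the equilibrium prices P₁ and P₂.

P₁ = 359/11, P₂ = 629/11

Market 1: 212 - 5P₁ + 2P₂ = 5P₁ → 10P₁ - 2P₂ = 212.
Market 2: 7P₂ - 2P₁ = 335.
Eliminating P₂: 7×(1) + 2×(2) gives 66P₁ = 2154, so P₁ = 359/11.
Back-substitute into (2): P₂ = (335 + 2×359/11) / 7 = 629/11.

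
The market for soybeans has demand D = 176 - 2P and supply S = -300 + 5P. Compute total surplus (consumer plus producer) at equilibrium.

Equilibrium: 176 - 2P = -300 + 5P gives P* = 68, Q* = 40.
Demand choke price: P = 88; supply starts at P = 60.
CS = ½(88 − 68)(40) = 400; PS = ½(68 − 60)(40) = 160.

Total surplus = 560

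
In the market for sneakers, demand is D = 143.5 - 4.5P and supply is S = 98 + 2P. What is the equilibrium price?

Set D = S: 143.5 - 4.5P = 98 + 2P.
45.5 = 6.5P, so P* = 7.
Q* = 143.5 − 4.5(7) = 112.

P* = 7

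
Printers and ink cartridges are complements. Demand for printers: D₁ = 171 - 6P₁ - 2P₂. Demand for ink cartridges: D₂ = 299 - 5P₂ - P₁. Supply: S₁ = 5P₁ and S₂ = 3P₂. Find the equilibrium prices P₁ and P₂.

P₁ = 385/43, P₂ = 1559/43

Market 1: 171 - 6P₁ - 2P₂ = 5P₁ → 11P₁ + 2P₂ = 171.
Market 2: 8P₂ + P₁ = 299.
Eliminating P₂: 8×(1) − 2×(2) gives 86P₁ = 770, so P₁ = 385/43.
Back-substitute into (2): P₂ = (299 − 1×385/43) / 8 = 1559/43.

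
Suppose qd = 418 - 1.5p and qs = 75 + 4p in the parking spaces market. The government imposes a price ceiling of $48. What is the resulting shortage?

Shortage = 79

Equilibrium price would be p* = 686/11, so the ceiling at 48 binds.
At p = 48: qd = 418 − 1.5(48) = 346, qs = 75 + 4(48) = 267.
Shortage = 346 − 267 = 79.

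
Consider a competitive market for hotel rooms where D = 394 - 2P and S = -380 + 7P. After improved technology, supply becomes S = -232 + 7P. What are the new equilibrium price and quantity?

P' = 626/9, Q' = 2294/9

Original equilibrium: P* = 86, Q* = 222.
New equilibrium: 394 - 2P = -232 + 7P, so 626 = 9P and P' = 626/9; Q' = 394 − 2(626/9) = 2294/9.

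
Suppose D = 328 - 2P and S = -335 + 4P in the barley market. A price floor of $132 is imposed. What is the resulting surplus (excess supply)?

Equilibrium price would be P* = 110.5, so the floor at 132 binds.
At P = 132: D = 64, S = 193.
Surplus = 193 − 64 = 129.

Surplus = 129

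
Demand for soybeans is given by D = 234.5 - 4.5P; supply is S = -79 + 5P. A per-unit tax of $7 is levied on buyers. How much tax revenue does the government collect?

Pre-tax equilibrium: P* = 33, Q* = 86.
Tax on buyers shifts demand to D = 234.5 − 4.5(P + 7) = 203 - 4.5P.
203 - 4.5P = -79 + 5P gives seller price Ps = 564/19; buyers pay Pb = 564/19 + 7 = 697/19.
New quantity: Q = 234.5 − 4.5(697/19) = 1319/19.
Revenue = 7 × 1319/19 = 9233/19.

Tax revenue = 9233/19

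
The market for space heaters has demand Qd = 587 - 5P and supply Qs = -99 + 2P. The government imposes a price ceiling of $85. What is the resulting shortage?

Shortage = 91

Equilibrium price would be P* = 98, so the ceiling at 85 binds.
At P = 85: Qd = 587 − 5(85) = 162, Qs = -99 + 2(85) = 71.
Shortage = 162 − 71 = 91.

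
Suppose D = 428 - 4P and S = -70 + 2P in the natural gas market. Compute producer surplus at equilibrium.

Producer surplus = 2304

Equilibrium: 428 - 4P = -70 + 2P gives P* = 83, Q* = 96.
Supply starts at P = 35 (where S = 0).
PS = ½(83 − 35)(96) = 2304.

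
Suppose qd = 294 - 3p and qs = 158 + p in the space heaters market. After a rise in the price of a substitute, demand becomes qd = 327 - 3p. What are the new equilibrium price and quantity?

Original equilibrium: p* = 34, q* = 192.
New equilibrium: 327 - 3p = 158 + p, so 169 = 4p and p' = 42.25; q' = 327 − 3(42.25) = 200.25.

p' = 42.25, q' = 200.25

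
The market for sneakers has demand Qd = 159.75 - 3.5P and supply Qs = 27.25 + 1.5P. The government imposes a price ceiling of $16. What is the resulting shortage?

Equilibrium price would be P* = 26.5, so the ceiling at 16 binds.
At P = 16: Qd = 159.75 − 3.5(16) = 103.75, Qs = 27.25 + 1.5(16) = 51.25.
Shortage = 103.75 − 51.25 = 52.5.

Shortage = 52.5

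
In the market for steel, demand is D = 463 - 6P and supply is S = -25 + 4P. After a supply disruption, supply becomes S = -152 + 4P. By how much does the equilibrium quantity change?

Original equilibrium: P* = 48.8, Q* = 170.2.
New equilibrium: 463 - 6P = -152 + 4P, so 615 = 10P and P' = 61.5; Q' = 463 − 6(61.5) = 94.
Change in quantity: 94 − 170.2 = -76.2.

ΔQ = -76.2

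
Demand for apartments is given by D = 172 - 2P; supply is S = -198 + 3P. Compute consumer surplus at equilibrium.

Equilibrium: 172 - 2P = -198 + 3P gives P* = 74, Q* = 24.
Demand choke price (D = 0): P = 86.
CS = ½(86 − 74)(24) = 144.

Consumer surplus = 144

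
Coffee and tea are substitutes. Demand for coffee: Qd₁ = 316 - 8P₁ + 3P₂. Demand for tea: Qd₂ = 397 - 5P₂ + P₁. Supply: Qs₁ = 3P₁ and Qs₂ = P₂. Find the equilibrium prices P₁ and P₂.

P₁ = 49, P₂ = 223/3

Market 1: 316 - 8P₁ + 3P₂ = 3P₁ → 11P₁ - 3P₂ = 316.
Market 2: 6P₂ - P₁ = 397.
Eliminating P₂: 6×(1) + 3×(2) gives 63P₁ = 3087, so P₁ = 49.
Back-substitute into (2): P₂ = (397 + 1×49) / 6 = 223/3.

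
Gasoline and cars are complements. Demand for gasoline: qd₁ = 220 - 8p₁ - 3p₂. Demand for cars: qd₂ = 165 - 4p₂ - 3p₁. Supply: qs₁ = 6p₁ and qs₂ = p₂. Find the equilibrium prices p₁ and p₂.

p₁ = 605/61, p₂ = 1650/61

Market 1: 220 - 8p₁ - 3p₂ = 6p₁ → 14p₁ + 3p₂ = 220.
Market 2: 5p₂ + 3p₁ = 165.
Eliminating p₂: 5×(1) − 3×(2) gives 61p₁ = 605, so p₁ = 605/61.
Back-substitute into (2): p₂ = (165 − 3×605/61) / 5 = 1650/61.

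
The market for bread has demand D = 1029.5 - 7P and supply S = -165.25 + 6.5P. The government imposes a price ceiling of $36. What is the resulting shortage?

Shortage = 708.75

Equilibrium price would be P* = 88.5, so the ceiling at 36 binds.
At P = 36: D = 1029.5 − 7(36) = 777.5, S = -165.25 + 6.5(36) = 68.75.
Shortage = 777.5 − 68.75 = 708.75.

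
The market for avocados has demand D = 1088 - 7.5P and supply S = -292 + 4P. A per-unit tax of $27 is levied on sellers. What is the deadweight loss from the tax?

Deadweight loss = 21870/23

Pre-tax equilibrium: P* = 120, Q* = 188.
Tax on sellers shifts supply to S = -292 + 4(P − 27) = -400 + 4P.
1088 - 7.5P = -400 + 4P gives buyer price Pb = 2976/23; sellers receive Ps = 2976/23 − 27 = 2355/23.
New quantity: Q = 1088 − 7.5(2976/23) = 2704/23.
DWL = ½ × 27 × (188 − 2704/23) = 21870/23.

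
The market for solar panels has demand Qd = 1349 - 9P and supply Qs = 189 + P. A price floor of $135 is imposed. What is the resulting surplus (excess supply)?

Surplus = 190

Equilibrium price would be P* = 116, so the floor at 135 binds.
At P = 135: Qd = 134, Qs = 324.
Surplus = 324 − 134 = 190.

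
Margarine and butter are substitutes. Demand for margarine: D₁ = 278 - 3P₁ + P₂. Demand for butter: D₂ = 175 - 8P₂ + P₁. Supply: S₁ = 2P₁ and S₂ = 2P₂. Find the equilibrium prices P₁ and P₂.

Market 1: 278 - 3P₁ + P₂ = 2P₁ → 5P₁ - P₂ = 278.
Market 2: 10P₂ - P₁ = 175.
Eliminating P₂: 10×(1) + 1×(2) gives 49P₁ = 2955, so P₁ = 2955/49.
Back-substitute into (2): P₂ = (175 + 1×2955/49) / 10 = 1153/49.

P₁ = 2955/49, P₂ = 1153/49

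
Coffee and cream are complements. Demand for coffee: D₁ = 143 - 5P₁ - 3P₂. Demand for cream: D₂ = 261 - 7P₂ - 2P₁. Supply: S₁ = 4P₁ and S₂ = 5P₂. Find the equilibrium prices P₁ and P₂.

P₁ = 311/34, P₂ = 2063/102

Market 1: 143 - 5P₁ - 3P₂ = 4P₁ → 9P₁ + 3P₂ = 143.
Market 2: 12P₂ + 2P₁ = 261.
Eliminating P₂: 12×(1) − 3×(2) gives 102P₁ = 933, so P₁ = 311/34.
Back-substitute into (2): P₂ = (261 − 2×311/34) / 12 = 2063/102.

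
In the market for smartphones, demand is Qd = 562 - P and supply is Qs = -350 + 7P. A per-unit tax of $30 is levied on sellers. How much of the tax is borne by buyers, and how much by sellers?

Pre-tax equilibrium: P* = 114, Q* = 448.
Tax on sellers shifts supply to Qs = -350 + 7(P − 30) = -560 + 7P.
562 - P = -560 + 7P gives buyer price Pb = 140.25; sellers receive Ps = 140.25 − 30 = 110.25.
New quantity: Q = 562 − 1(140.25) = 421.75.
Buyer burden = 140.25 − 114 = 26.25; seller burden = 114 − 110.25 = 3.75.

Buyers bear $26.25, sellers bear $3.75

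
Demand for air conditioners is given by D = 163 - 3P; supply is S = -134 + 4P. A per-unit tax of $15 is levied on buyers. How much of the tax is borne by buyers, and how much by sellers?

Pre-tax equilibrium: P* = 297/7, Q* = 250/7.
Tax on buyers shifts demand to D = 163 − 3(P + 15) = 118 - 3P.
118 - 3P = -134 + 4P gives seller price Ps = 36; buyers pay Pb = 36 + 15 = 51.
New quantity: Q = 163 − 3(51) = 10.
Buyer burden = 51 − 297/7 = 60/7; seller burden = 297/7 − 36 = 45/7.

Buyers bear 60/7, sellers bear 45/7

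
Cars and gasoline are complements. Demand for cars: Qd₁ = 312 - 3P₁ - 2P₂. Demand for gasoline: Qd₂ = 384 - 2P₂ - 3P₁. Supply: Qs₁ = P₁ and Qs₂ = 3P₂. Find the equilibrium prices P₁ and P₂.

P₁ = 396/7, P₂ = 300/7

Market 1: 312 - 3P₁ - 2P₂ = P₁ → 4P₁ + 2P₂ = 312.
Market 2: 5P₂ + 3P₁ = 384.
Eliminating P₂: 5×(1) − 2×(2) gives 14P₁ = 792, so P₁ = 396/7.
Back-substitute into (2): P₂ = (384 − 3×396/7) / 5 = 300/7.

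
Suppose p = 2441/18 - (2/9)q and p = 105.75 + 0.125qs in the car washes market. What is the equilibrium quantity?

q* = 86

Set the two price expressions equal: 2441/18 - (2/9)q = 105.75 + 0.125q.
1075/36 = (25/72)q, so q* = 86.
p* = 2441/18 − (2/9)(86) = 116.5.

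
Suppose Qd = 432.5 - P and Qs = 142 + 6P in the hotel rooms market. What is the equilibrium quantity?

Set Qd = Qs: 432.5 - P = 142 + 6P.
290.5 = 7P, so P* = 41.5.
Q* = 432.5 − 1(41.5) = 391.

Q* = 391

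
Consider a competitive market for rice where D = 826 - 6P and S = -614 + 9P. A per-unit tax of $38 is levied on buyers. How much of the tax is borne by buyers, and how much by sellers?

Pre-tax equilibrium: P* = 96, Q* = 250.
Tax on buyers shifts demand to D = 826 − 6(P + 38) = 598 - 6P.
598 - 6P = -614 + 9P gives seller price Ps = 80.8; buyers pay Pb = 80.8 + 38 = 118.8.
New quantity: Q = 826 − 6(118.8) = 113.2.
Buyer burden = 118.8 − 96 = 22.8; seller burden = 96 − 80.8 = 15.2.

Buyers bear $22.8, sellers bear $15.2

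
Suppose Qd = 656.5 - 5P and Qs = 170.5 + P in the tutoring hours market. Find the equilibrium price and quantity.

Set Qd = Qs: 656.5 - 5P = 170.5 + P.
486 = 6P, so P* = 81.
Q* = 656.5 − 5(81) = 251.5.

P* = 81, Q* = 251.5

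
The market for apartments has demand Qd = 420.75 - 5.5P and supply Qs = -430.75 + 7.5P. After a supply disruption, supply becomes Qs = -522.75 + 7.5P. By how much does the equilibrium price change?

ΔP = 92/13

Original equilibrium: P* = 65.5, Q* = 60.5.
New equilibrium: 420.75 - 5.5P = -522.75 + 7.5P, so 943.5 = 13P and P' = 1887/26; Q' = 420.75 − 5.5(1887/26) = 561/26.
Change in price: 1887/26 − 65.5 = 92/13.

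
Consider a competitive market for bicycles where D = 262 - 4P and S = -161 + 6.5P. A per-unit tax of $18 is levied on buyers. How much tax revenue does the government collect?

Pre-tax equilibrium: P* = 282/7, Q* = 706/7.
Tax on buyers shifts demand to D = 262 − 4(P + 18) = 190 - 4P.
190 - 4P = -161 + 6.5P gives seller price Ps = 234/7; buyers pay Pb = 234/7 + 18 = 360/7.
New quantity: Q = 262 − 4(360/7) = 394/7.
Revenue = 18 × 394/7 = 7092/7.

Tax revenue = 7092/7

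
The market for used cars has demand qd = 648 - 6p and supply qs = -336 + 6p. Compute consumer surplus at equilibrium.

Consumer surplus = 2028

Equilibrium: 648 - 6p = -336 + 6p gives p* = 82, q* = 156.
Demand choke price (qd = 0): p = 108.
CS = ½(108 − 82)(156) = 2028.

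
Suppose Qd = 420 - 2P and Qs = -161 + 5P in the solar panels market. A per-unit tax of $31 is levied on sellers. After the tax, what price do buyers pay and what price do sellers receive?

Buyers pay 736/7, sellers receive 519/7

Pre-tax equilibrium: P* = 83, Q* = 254.
Tax on sellers shifts supply to Qs = -161 + 5(P − 31) = -316 + 5P.
420 - 2P = -316 + 5P gives buyer price Pb = 736/7; sellers receive Ps = 736/7 − 31 = 519/7.
New quantity: Q = 420 − 2(736/7) = 1468/7.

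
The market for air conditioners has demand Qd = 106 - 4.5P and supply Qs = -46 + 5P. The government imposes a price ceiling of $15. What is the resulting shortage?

Equilibrium price would be P* = 16, so the ceiling at 15 binds.
At P = 15: Qd = 106 − 4.5(15) = 38.5, Qs = -46 + 5(15) = 29.
Shortage = 38.5 − 29 = 9.5.

Shortage = 9.5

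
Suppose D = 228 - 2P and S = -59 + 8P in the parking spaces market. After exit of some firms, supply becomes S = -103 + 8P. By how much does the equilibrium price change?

ΔP = 4.4

Original equilibrium: P* = 28.7, Q* = 170.6.
New equilibrium: 228 - 2P = -103 + 8P, so 331 = 10P and P' = 33.1; Q' = 228 − 2(33.1) = 161.8.
Change in price: 33.1 − 28.7 = 4.4.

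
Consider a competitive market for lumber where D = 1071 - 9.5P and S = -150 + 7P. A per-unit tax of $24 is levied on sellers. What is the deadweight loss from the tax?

Pre-tax equilibrium: P* = 74, Q* = 368.
Tax on sellers shifts supply to S = -150 + 7(P − 24) = -318 + 7P.
1071 - 9.5P = -318 + 7P gives buyer price Pb = 926/11; sellers receive Ps = 926/11 − 24 = 662/11.
New quantity: Q = 1071 − 9.5(926/11) = 2984/11.
DWL = ½ × 24 × (368 − 2984/11) = 12768/11.

Deadweight loss = 12768/11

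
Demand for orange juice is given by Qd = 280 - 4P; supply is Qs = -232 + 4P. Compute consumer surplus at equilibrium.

Equilibrium: 280 - 4P = -232 + 4P gives P* = 64, Q* = 24.
Demand choke price (Qd = 0): P = 70.
CS = ½(70 − 64)(24) = 72.

Consumer surplus = 72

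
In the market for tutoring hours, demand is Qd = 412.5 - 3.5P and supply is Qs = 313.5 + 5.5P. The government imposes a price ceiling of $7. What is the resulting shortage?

Equilibrium price would be P* = 11, so the ceiling at 7 binds.
At P = 7: Qd = 412.5 − 3.5(7) = 388, Qs = 313.5 + 5.5(7) = 352.
Shortage = 388 − 352 = 36.

Shortage = 36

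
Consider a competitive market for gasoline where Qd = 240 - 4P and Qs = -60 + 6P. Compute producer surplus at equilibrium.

Producer surplus = 1200

Equilibrium: 240 - 4P = -60 + 6P gives P* = 30, Q* = 120.
Supply starts at P = 10 (where Qs = 0).
PS = ½(30 − 10)(120) = 1200.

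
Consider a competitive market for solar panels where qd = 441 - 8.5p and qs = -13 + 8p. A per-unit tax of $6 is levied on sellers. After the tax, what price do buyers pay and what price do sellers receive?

Pre-tax equilibrium: p* = 908/33, q* = 6835/33.
Tax on sellers shifts supply to qs = -13 + 8(p − 6) = -61 + 8p.
441 - 8.5p = -61 + 8p gives buyer price pb = 1004/33; sellers receive ps = 1004/33 − 6 = 806/33.
New quantity: q = 441 − 8.5(1004/33) = 6019/33.

Buyers pay 1004/33, sellers receive 806/33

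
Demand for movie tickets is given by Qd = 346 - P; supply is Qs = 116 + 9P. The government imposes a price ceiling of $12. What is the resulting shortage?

Equilibrium price would be P* = 23, so the ceiling at 12 binds.
At P = 12: Qd = 346 − 1(12) = 334, Qs = 116 + 9(12) = 224.
Shortage = 334 − 224 = 110.

Shortage = 110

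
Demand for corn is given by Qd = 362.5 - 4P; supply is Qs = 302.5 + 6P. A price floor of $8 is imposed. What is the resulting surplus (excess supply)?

Surplus = 20

Equilibrium price would be P* = 6, so the floor at 8 binds.
At P = 8: Qd = 330.5, Qs = 350.5.
Surplus = 350.5 − 330.5 = 20.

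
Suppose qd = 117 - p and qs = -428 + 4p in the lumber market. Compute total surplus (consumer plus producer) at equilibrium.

Equilibrium: 117 - p = -428 + 4p gives p* = 109, q* = 8.
Demand choke price: p = 117; supply starts at p = 107.
CS = ½(117 − 109)(8) = 32; PS = ½(109 − 107)(8) = 8.

Total surplus = 40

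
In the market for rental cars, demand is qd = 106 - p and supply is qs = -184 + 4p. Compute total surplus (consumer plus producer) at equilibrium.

Equilibrium: 106 - p = -184 + 4p gives p* = 58, q* = 48.
Demand choke price: p = 106; supply starts at p = 46.
CS = ½(106 − 58)(48) = 1152; PS = ½(58 − 46)(48) = 288.

Total surplus = 1440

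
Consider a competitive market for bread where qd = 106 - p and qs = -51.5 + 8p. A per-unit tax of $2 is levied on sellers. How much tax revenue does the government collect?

Pre-tax equilibrium: p* = 17.5, q* = 88.5.
Tax on sellers shifts supply to qs = -51.5 + 8(p − 2) = -67.5 + 8p.
106 - p = -67.5 + 8p gives buyer price pb = 347/18; sellers receive ps = 347/18 − 2 = 311/18.
New quantity: q = 106 − 1(347/18) = 1561/18.
Revenue = 2 × 1561/18 = 1561/9.

Tax revenue = 1561/9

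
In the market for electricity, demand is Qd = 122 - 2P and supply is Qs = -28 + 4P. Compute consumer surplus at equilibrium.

Equilibrium: 122 - 2P = -28 + 4P gives P* = 25, Q* = 72.
Demand choke price (Qd = 0): P = 61.
CS = ½(61 − 25)(72) = 1296.

Consumer surplus = 1296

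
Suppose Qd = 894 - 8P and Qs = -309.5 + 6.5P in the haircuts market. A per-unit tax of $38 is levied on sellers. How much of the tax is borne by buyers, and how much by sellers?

Buyers bear 494/29, sellers bear 608/29

Pre-tax equilibrium: P* = 83, Q* = 230.
Tax on sellers shifts supply to Qs = -309.5 + 6.5(P − 38) = -556.5 + 6.5P.
894 - 8P = -556.5 + 6.5P gives buyer price Pb = 2901/29; sellers receive Ps = 2901/29 − 38 = 1799/29.
New quantity: Q = 894 − 8(2901/29) = 2718/29.
Buyer burden = 2901/29 − 83 = 494/29; seller burden = 83 − 1799/29 = 608/29.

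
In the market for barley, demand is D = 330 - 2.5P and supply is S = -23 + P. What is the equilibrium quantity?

Set D = S: 330 - 2.5P = -23 + P.
353 = 3.5P, so P* = 706/7.
Q* = 330 − 2.5(706/7) = 545/7.

Q* = 545/7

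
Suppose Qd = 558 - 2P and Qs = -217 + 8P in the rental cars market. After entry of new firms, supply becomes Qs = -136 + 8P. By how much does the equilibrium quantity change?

ΔQ = 16.2

Original equilibrium: P* = 77.5, Q* = 403.
New equilibrium: 558 - 2P = -136 + 8P, so 694 = 10P and P' = 69.4; Q' = 558 − 2(69.4) = 419.2.
Change in quantity: 419.2 − 403 = 16.2.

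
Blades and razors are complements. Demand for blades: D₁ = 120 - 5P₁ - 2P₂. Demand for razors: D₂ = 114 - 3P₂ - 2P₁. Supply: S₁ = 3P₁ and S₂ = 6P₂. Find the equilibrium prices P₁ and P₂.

P₁ = 213/17, P₂ = 168/17

Market 1: 120 - 5P₁ - 2P₂ = 3P₁ → 8P₁ + 2P₂ = 120.
Market 2: 9P₂ + 2P₁ = 114.
Eliminating P₂: 9×(1) − 2×(2) gives 68P₁ = 852, so P₁ = 213/17.
Back-substitute into (2): P₂ = (114 − 2×213/17) / 9 = 168/17.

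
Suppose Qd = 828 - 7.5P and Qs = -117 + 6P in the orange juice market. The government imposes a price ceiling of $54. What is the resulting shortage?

Shortage = 216

Equilibrium price would be P* = 70, so the ceiling at 54 binds.
At P = 54: Qd = 828 − 7.5(54) = 423, Qs = -117 + 6(54) = 207.
Shortage = 423 − 207 = 216.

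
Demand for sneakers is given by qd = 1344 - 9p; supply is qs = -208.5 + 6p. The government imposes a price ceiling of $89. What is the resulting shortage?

Shortage = 217.5

Equilibrium price would be p* = 103.5, so the ceiling at 89 binds.
At p = 89: qd = 1344 − 9(89) = 543, qs = -208.5 + 6(89) = 325.5.
Shortage = 543 − 325.5 = 217.5.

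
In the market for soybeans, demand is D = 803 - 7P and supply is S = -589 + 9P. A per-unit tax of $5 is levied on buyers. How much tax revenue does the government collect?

Tax revenue = 871.5625

Pre-tax equilibrium: P* = 87, Q* = 194.
Tax on buyers shifts demand to D = 803 − 7(P + 5) = 768 - 7P.
768 - 7P = -589 + 9P gives seller price Ps = 84.8125; buyers pay Pb = 84.8125 + 5 = 89.8125.
New quantity: Q = 803 − 7(89.8125) = 174.3125.
Revenue = 5 × 174.3125 = 871.5625.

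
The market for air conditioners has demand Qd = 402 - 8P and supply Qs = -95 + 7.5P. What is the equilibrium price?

Set Qd = Qs: 402 - 8P = -95 + 7.5P.
497 = 15.5P, so P* = 994/31.
Q* = 402 − 8(994/31) = 4510/31.

P* = 994/31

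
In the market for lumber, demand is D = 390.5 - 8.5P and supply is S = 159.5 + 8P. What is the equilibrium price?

Set D = S: 390.5 - 8.5P = 159.5 + 8P.
231 = 16.5P, so P* = 14.
Q* = 390.5 − 8.5(14) = 271.5.

P* = 14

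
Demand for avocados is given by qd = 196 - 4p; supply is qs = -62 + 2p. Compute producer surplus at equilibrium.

Producer surplus = 144

Equilibrium: 196 - 4p = -62 + 2p gives p* = 43, q* = 24.
Supply starts at p = 31 (where qs = 0).
PS = ½(43 − 31)(24) = 144.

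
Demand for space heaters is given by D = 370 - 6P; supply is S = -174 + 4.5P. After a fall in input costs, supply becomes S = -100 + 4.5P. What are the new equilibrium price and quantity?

P' = 940/21, Q' = 710/7

Original equilibrium: P* = 1088/21, Q* = 414/7.
New equilibrium: 370 - 6P = -100 + 4.5P, so 470 = 10.5P and P' = 940/21; Q' = 370 − 6(940/21) = 710/7.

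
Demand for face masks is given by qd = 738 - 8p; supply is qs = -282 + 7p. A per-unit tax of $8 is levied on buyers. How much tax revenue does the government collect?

Pre-tax equilibrium: p* = 68, q* = 194.
Tax on buyers shifts demand to qd = 738 − 8(p + 8) = 674 - 8p.
674 - 8p = -282 + 7p gives seller price ps = 956/15; buyers pay pb = 956/15 + 8 = 1076/15.
New quantity: q = 738 − 8(1076/15) = 2462/15.
Revenue = 8 × 2462/15 = 19696/15.

Tax revenue = 19696/15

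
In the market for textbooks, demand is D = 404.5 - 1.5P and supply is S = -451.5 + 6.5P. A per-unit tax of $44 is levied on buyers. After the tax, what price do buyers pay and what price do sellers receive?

Buyers pay $142.75, sellers receive $98.75

Pre-tax equilibrium: P* = 107, Q* = 244.
Tax on buyers shifts demand to D = 404.5 − 1.5(P + 44) = 338.5 - 1.5P.
338.5 - 1.5P = -451.5 + 6.5P gives seller price Ps = 98.75; buyers pay Pb = 98.75 + 44 = 142.75.
New quantity: Q = 404.5 − 1.5(142.75) = 190.375.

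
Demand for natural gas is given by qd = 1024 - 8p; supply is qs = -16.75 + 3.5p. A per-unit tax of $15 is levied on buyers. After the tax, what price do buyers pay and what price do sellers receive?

Buyers pay 4373/46, sellers receive 3683/46

Pre-tax equilibrium: p* = 90.5, q* = 300.
Tax on buyers shifts demand to qd = 1024 − 8(p + 15) = 904 - 8p.
904 - 8p = -16.75 + 3.5p gives seller price ps = 3683/46; buyers pay pb = 3683/46 + 15 = 4373/46.
New quantity: q = 1024 − 8(4373/46) = 6060/23.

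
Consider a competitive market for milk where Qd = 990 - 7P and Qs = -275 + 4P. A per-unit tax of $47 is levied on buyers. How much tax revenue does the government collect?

Pre-tax equilibrium: P* = 115, Q* = 185.
Tax on buyers shifts demand to Qd = 990 − 7(P + 47) = 661 - 7P.
661 - 7P = -275 + 4P gives seller price Ps = 936/11; buyers pay Pb = 936/11 + 47 = 1453/11.
New quantity: Q = 990 − 7(1453/11) = 719/11.
Revenue = 47 × 719/11 = 33793/11.

Tax revenue = 33793/11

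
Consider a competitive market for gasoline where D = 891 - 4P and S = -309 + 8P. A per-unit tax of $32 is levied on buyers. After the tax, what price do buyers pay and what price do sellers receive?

Pre-tax equilibrium: P* = 100, Q* = 491.
Tax on buyers shifts demand to D = 891 − 4(P + 32) = 763 - 4P.
763 - 4P = -309 + 8P gives seller price Ps = 268/3; buyers pay Pb = 268/3 + 32 = 364/3.
New quantity: Q = 891 − 4(364/3) = 1217/3.

Buyers pay 364/3, sellers receive 268/3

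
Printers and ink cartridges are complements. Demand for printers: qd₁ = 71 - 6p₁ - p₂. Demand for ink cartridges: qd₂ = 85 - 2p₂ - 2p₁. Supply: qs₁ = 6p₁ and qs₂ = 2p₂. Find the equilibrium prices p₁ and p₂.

Market 1: 71 - 6p₁ - p₂ = 6p₁ → 12p₁ + p₂ = 71.
Market 2: 4p₂ + 2p₁ = 85.
Eliminating p₂: 4×(1) − 1×(2) gives 46p₁ = 199, so p₁ = 199/46.
Back-substitute into (2): p₂ = (85 − 2×199/46) / 4 = 439/23.

p₁ = 199/46, p₂ = 439/23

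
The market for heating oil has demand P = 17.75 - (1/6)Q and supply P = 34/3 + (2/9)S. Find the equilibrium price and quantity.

P* = 15, Q* = 16.5

Set the two price expressions equal: 17.75 - (1/6)Q = 34/3 + (2/9)Q.
77/12 = (7/18)Q, so Q* = 16.5.
P* = 17.75 − (1/6)(16.5) = 15.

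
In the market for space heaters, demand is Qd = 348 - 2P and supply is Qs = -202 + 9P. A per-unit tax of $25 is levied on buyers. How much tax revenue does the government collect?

Pre-tax equilibrium: P* = 50, Q* = 248.
Tax on buyers shifts demand to Qd = 348 − 2(P + 25) = 298 - 2P.
298 - 2P = -202 + 9P gives seller price Ps = 500/11; buyers pay Pb = 500/11 + 25 = 775/11.
New quantity: Q = 348 − 2(775/11) = 2278/11.
Revenue = 25 × 2278/11 = 56950/11.

Tax revenue = 56950/11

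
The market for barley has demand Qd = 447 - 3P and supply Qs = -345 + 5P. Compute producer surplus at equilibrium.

Producer surplus = 2250

Equilibrium: 447 - 3P = -345 + 5P gives P* = 99, Q* = 150.
Supply starts at P = 69 (where Qs = 0).
PS = ½(99 − 69)(150) = 2250.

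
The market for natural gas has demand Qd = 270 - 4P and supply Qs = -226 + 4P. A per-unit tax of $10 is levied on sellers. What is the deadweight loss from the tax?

Pre-tax equilibrium: P* = 62, Q* = 22.
Tax on sellers shifts supply to Qs = -226 + 4(P − 10) = -266 + 4P.
270 - 4P = -266 + 4P gives buyer price Pb = 67; sellers receive Ps = 67 − 10 = 57.
New quantity: Q = 270 − 4(67) = 2.
DWL = ½ × 10 × (22 − 2) = 100.

Deadweight loss = 100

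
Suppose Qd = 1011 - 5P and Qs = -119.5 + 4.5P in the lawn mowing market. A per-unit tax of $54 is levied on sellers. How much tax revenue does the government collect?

Tax revenue = 295596/19

Pre-tax equilibrium: P* = 119, Q* = 416.
Tax on sellers shifts supply to Qs = -119.5 + 4.5(P − 54) = -362.5 + 4.5P.
1011 - 5P = -362.5 + 4.5P gives buyer price Pb = 2747/19; sellers receive Ps = 2747/19 − 54 = 1721/19.
New quantity: Q = 1011 − 5(2747/19) = 5474/19.
Revenue = 54 × 5474/19 = 295596/19.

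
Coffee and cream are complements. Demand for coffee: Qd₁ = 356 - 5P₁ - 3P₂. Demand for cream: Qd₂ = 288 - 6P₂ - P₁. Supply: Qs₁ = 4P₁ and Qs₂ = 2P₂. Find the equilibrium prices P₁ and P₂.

Market 1: 356 - 5P₁ - 3P₂ = 4P₁ → 9P₁ + 3P₂ = 356.
Market 2: 8P₂ + P₁ = 288.
Eliminating P₂: 8×(1) − 3×(2) gives 69P₁ = 1984, so P₁ = 1984/69.
Back-substitute into (2): P₂ = (288 − 1×1984/69) / 8 = 2236/69.

P₁ = 1984/69, P₂ = 2236/69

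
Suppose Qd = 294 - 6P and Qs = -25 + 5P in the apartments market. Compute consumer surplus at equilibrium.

Equilibrium: 294 - 6P = -25 + 5P gives P* = 29, Q* = 120.
Demand choke price (Qd = 0): P = 49.
CS = ½(49 − 29)(120) = 1200.

Consumer surplus = 1200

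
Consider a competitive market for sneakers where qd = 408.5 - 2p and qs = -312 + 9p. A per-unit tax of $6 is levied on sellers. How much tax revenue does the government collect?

Tax revenue = 17667/11

Pre-tax equilibrium: p* = 65.5, q* = 277.5.
Tax on sellers shifts supply to qs = -312 + 9(p − 6) = -366 + 9p.
408.5 - 2p = -366 + 9p gives buyer price pb = 1549/22; sellers receive ps = 1549/22 − 6 = 1417/22.
New quantity: q = 408.5 − 2(1549/22) = 5889/22.
Revenue = 6 × 5889/22 = 17667/11.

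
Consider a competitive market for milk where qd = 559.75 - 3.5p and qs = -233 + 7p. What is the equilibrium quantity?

Set qd = qs: 559.75 - 3.5p = -233 + 7p.
792.75 = 10.5p, so p* = 75.5.
q* = 559.75 − 3.5(75.5) = 295.5.

q* = 295.5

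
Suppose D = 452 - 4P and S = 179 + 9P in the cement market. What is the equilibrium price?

P* = 21

Set D = S: 452 - 4P = 179 + 9P.
273 = 13P, so P* = 21.
Q* = 452 − 4(21) = 368.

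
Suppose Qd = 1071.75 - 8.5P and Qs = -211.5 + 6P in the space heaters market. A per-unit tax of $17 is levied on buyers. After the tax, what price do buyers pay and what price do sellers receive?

Pre-tax equilibrium: P* = 88.5, Q* = 319.5.
Tax on buyers shifts demand to Qd = 1071.75 − 8.5(P + 17) = 927.25 - 8.5P.
927.25 - 8.5P = -211.5 + 6P gives seller price Ps = 4555/58; buyers pay Pb = 4555/58 + 17 = 5541/58.
New quantity: Q = 1071.75 − 8.5(5541/58) = 15063/58.

Buyers pay 5541/58, sellers receive 4555/58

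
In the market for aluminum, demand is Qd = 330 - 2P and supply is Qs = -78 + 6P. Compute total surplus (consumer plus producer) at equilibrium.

Equilibrium: 330 - 2P = -78 + 6P gives P* = 51, Q* = 228.
Demand choke price: P = 165; supply starts at P = 13.
CS = ½(165 − 51)(228) = 12996; PS = ½(51 − 13)(228) = 4332.

Total surplus = 17328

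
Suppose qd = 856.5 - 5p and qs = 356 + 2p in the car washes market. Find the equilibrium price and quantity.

p* = 71.5, q* = 499

Set qd = qs: 856.5 - 5p = 356 + 2p.
500.5 = 7p, so p* = 71.5.
q* = 856.5 − 5(71.5) = 499.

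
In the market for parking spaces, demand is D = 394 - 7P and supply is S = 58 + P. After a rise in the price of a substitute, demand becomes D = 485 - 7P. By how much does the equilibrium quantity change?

Original equilibrium: P* = 42, Q* = 100.
New equilibrium: 485 - 7P = 58 + P, so 427 = 8P and P' = 53.375; Q' = 485 − 7(53.375) = 111.375.
Change in quantity: 111.375 − 100 = 11.375.

ΔQ = 11.375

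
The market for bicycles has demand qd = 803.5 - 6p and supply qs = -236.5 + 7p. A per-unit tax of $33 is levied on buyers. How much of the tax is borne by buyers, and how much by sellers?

Buyers bear 231/13, sellers bear 198/13

Pre-tax equilibrium: p* = 80, q* = 323.5.
Tax on buyers shifts demand to qd = 803.5 − 6(p + 33) = 605.5 - 6p.
605.5 - 6p = -236.5 + 7p gives seller price ps = 842/13; buyers pay pb = 842/13 + 33 = 1271/13.
New quantity: q = 803.5 − 6(1271/13) = 5639/26.
Buyer burden = 1271/13 − 80 = 231/13; seller burden = 80 − 842/13 = 198/13.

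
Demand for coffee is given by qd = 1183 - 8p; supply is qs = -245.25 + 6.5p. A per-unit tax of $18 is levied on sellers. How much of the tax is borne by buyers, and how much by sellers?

Pre-tax equilibrium: p* = 98.5, q* = 395.
Tax on sellers shifts supply to qs = -245.25 + 6.5(p − 18) = -362.25 + 6.5p.
1183 - 8p = -362.25 + 6.5p gives buyer price pb = 6181/58; sellers receive ps = 6181/58 − 18 = 5137/58.
New quantity: q = 1183 − 8(6181/58) = 9583/29.
Buyer burden = 6181/58 − 98.5 = 234/29; seller burden = 98.5 − 5137/58 = 288/29.

Buyers bear 234/29, sellers bear 288/29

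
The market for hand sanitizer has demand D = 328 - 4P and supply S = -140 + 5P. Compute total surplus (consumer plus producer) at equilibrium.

Equilibrium: 328 - 4P = -140 + 5P gives P* = 52, Q* = 120.
Demand choke price: P = 82; supply starts at P = 28.
CS = ½(82 − 52)(120) = 1800; PS = ½(52 − 28)(120) = 1440.

Total surplus = 3240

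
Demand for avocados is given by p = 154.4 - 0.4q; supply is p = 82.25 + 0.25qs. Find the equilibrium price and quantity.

p* = 110, q* = 111

Set the two price expressions equal: 154.4 - 0.4q = 82.25 + 0.25q.
72.15 = 0.65q, so q* = 111.
p* = 154.4 − (0.4)(111) = 110.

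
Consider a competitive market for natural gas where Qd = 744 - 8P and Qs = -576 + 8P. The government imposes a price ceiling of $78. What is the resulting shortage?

Equilibrium price would be P* = 82.5, so the ceiling at 78 binds.
At P = 78: Qd = 744 − 8(78) = 120, Qs = -576 + 8(78) = 48.
Shortage = 120 − 48 = 72.

Shortage = 72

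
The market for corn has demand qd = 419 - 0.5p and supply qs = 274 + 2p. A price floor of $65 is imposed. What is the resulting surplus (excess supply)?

Equilibrium price would be p* = 58, so the floor at 65 binds.
At p = 65: qd = 386.5, qs = 404.
Surplus = 404 − 386.5 = 17.5.

Surplus = 17.5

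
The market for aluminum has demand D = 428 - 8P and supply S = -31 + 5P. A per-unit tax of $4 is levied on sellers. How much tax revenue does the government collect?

Pre-tax equilibrium: P* = 459/13, Q* = 1892/13.
Tax on sellers shifts supply to S = -31 + 5(P − 4) = -51 + 5P.
428 - 8P = -51 + 5P gives buyer price Pb = 479/13; sellers receive Ps = 479/13 − 4 = 427/13.
New quantity: Q = 428 − 8(479/13) = 1732/13.
Revenue = 4 × 1732/13 = 6928/13.

Tax revenue = 6928/13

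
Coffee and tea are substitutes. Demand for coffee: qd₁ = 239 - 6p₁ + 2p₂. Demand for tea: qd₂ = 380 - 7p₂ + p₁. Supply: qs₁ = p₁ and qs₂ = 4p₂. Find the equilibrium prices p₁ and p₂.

Market 1: 239 - 6p₁ + 2p₂ = p₁ → 7p₁ - 2p₂ = 239.
Market 2: 11p₂ - p₁ = 380.
Eliminating p₂: 11×(1) + 2×(2) gives 75p₁ = 3389, so p₁ = 3389/75.
Back-substitute into (2): p₂ = (380 + 1×3389/75) / 11 = 2899/75.

p₁ = 3389/75, p₂ = 2899/75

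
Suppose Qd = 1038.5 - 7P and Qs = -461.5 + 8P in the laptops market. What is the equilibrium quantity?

Set Qd = Qs: 1038.5 - 7P = -461.5 + 8P.
1500 = 15P, so P* = 100.
Q* = 1038.5 − 7(100) = 338.5.

Q* = 338.5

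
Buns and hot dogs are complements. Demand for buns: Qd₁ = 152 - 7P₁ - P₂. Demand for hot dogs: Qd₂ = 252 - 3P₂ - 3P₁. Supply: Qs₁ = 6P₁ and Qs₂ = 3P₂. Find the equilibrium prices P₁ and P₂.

P₁ = 8.8, P₂ = 37.6

Market 1: 152 - 7P₁ - P₂ = 6P₁ → 13P₁ + P₂ = 152.
Market 2: 6P₂ + 3P₁ = 252.
Eliminating P₂: 6×(1) − 1×(2) gives 75P₁ = 660, so P₁ = 8.8.
Back-substitute into (2): P₂ = (252 − 3×8.8) / 6 = 37.6.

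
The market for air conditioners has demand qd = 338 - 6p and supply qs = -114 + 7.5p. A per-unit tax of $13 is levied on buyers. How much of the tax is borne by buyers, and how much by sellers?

Pre-tax equilibrium: p* = 904/27, q* = 1234/9.
Tax on buyers shifts demand to qd = 338 − 6(p + 13) = 260 - 6p.
260 - 6p = -114 + 7.5p gives seller price ps = 748/27; buyers pay pb = 748/27 + 13 = 1099/27.
New quantity: q = 338 − 6(1099/27) = 844/9.
Buyer burden = 1099/27 − 904/27 = 65/9; seller burden = 904/27 − 748/27 = 52/9.

Buyers bear 65/9, sellers bear 52/9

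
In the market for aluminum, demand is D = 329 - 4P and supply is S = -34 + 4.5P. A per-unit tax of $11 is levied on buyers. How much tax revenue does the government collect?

Tax revenue = 25223/17

Pre-tax equilibrium: P* = 726/17, Q* = 2689/17.
Tax on buyers shifts demand to D = 329 − 4(P + 11) = 285 - 4P.
285 - 4P = -34 + 4.5P gives seller price Ps = 638/17; buyers pay Pb = 638/17 + 11 = 825/17.
New quantity: Q = 329 − 4(825/17) = 2293/17.
Revenue = 11 × 2293/17 = 25223/17.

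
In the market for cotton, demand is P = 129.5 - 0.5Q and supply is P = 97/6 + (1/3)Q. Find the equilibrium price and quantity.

P* = 61.5, Q* = 136

Set the two price expressions equal: 129.5 - 0.5Q = 97/6 + (1/3)Q.
340/3 = (5/6)Q, so Q* = 136.
P* = 129.5 − (0.5)(136) = 61.5.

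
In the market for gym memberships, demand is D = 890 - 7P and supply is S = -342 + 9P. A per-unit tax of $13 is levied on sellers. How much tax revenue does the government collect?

Pre-tax equilibrium: P* = 77, Q* = 351.
Tax on sellers shifts supply to S = -342 + 9(P − 13) = -459 + 9P.
890 - 7P = -459 + 9P gives buyer price Pb = 84.3125; sellers receive Ps = 84.3125 − 13 = 71.3125.
New quantity: Q = 890 − 7(84.3125) = 299.8125.
Revenue = 13 × 299.8125 = 3897.5625.

Tax revenue = 3897.5625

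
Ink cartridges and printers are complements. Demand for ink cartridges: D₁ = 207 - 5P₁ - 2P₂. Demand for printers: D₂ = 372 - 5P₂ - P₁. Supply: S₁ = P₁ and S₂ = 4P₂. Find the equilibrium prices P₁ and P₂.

P₁ = 1119/52, P₂ = 2025/52

Market 1: 207 - 5P₁ - 2P₂ = P₁ → 6P₁ + 2P₂ = 207.
Market 2: 9P₂ + P₁ = 372.
Eliminating P₂: 9×(1) − 2×(2) gives 52P₁ = 1119, so P₁ = 1119/52.
Back-substitute into (2): P₂ = (372 − 1×1119/52) / 9 = 2025/52.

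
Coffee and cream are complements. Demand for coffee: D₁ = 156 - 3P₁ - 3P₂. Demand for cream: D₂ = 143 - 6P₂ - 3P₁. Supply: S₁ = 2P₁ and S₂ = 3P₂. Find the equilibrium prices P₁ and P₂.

Market 1: 156 - 3P₁ - 3P₂ = 2P₁ → 5P₁ + 3P₂ = 156.
Market 2: 9P₂ + 3P₁ = 143.
Eliminating P₂: 9×(1) − 3×(2) gives 36P₁ = 975, so P₁ = 325/12.
Back-substitute into (2): P₂ = (143 − 3×325/12) / 9 = 247/36.

P₁ = 325/12, P₂ = 247/36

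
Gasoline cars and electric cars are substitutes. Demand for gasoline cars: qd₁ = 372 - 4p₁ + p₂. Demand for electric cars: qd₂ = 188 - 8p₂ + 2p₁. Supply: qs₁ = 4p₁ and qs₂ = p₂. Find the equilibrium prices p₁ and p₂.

p₁ = 1768/35, p₂ = 1124/35

Market 1: 372 - 4p₁ + p₂ = 4p₁ → 8p₁ - p₂ = 372.
Market 2: 9p₂ - 2p₁ = 188.
Eliminating p₂: 9×(1) + 1×(2) gives 70p₁ = 3536, so p₁ = 1768/35.
Back-substitute into (2): p₂ = (188 + 2×1768/35) / 9 = 1124/35.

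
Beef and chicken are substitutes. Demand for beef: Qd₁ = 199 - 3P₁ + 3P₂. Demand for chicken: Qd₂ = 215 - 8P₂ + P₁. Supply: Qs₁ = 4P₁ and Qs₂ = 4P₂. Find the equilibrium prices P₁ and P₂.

P₁ = 337/9, P₂ = 568/27

Market 1: 199 - 3P₁ + 3P₂ = 4P₁ → 7P₁ - 3P₂ = 199.
Market 2: 12P₂ - P₁ = 215.
Eliminating P₂: 12×(1) + 3×(2) gives 81P₁ = 3033, so P₁ = 337/9.
Back-substitute into (2): P₂ = (215 + 1×337/9) / 12 = 568/27.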